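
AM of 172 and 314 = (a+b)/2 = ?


AM = (172 + 314)/2 = 486/2 = 243

AM = 243


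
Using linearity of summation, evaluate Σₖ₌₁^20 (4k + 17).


Σ(4k+17) = 4·Σk + 17·n
= 4·210 + 17·20
= 840 + 340 = 1180

Σ = 1180


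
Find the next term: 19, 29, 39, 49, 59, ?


Pattern: arithmetic (d=10)
Terms: 19, 29, 39, 49, 59
Next term = 69

Next term = 69


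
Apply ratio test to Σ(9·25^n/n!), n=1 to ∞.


aₙ = 9·25^n/n!
a_{n+1}/aₙ = 25^(n+1)/(n+1)! × n!/25^n  (constant 9 cancels)
= 25/(n+1)
L = lim(n→∞) 25/(n+1) = 0
L < 1 → series CONVERGES

Converges (ratio test: L = 0 < 1)


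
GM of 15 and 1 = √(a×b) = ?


GM = √(15×1) = √15 = 3.873

GM = 3.873


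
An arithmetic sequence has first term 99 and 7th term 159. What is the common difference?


d = (aₙ - a₁)/(n-1)
= (159 - 99)/(7-1)
= 60/6 = 10

d = 10


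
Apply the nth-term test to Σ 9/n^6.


lim(n→∞) 9/n^6 = 0
lim aₙ = 0 → nth-term test is INCONCLUSIVE
(Need other tests; this is actually a convergent p-series with p=6 > 1)

Inconclusive (lim aₙ = 0; need another test)


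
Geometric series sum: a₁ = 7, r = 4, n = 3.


Sₙ = 7×(4^3 - 1)/(4 - 1)
= 7×(64 - 1)/3
= 7×63/3
= 147

S_3 = 147


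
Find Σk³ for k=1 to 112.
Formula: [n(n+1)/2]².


n(n+1)/2 = 112×113/2 = 6328
Σk³ = 6328² = 40043584

Σk³ = 40043584


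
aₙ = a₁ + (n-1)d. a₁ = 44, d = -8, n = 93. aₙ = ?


aₙ = a₁ + (n-1)d
= 44 + (93-1)×-8
= 44 - 736
= -692

a_93 = -692


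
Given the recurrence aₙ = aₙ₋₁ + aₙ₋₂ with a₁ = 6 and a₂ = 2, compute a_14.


Computing iteratively: 6, 2, 8, 10, 18, 28, 46, 74, 120, 194, 314, 508, ...
a_14 = 1330

a_14 = 1330


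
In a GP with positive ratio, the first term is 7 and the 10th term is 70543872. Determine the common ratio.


r^(n-1) = aₙ/a₁
r^9 = 70543872/7 = 10077696
r = 10077696^(1/9)
= 6

r = 6


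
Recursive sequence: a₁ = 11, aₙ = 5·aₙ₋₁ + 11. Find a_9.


Computing step by step:
a_1 = 11
a_2 = 66
a_3 = 341
a_4 = 1716
a_5 = 8591
a_6 = 42966
a_7 = 214841
a_8 = 1074216
a_9 = 5371091


a_9 = 5371091


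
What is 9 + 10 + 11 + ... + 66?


Σₖ₌9^66 k = Σₖ₌₁^66 k − Σₖ₌₁^8 k
= 66·67/2 − 8·9/2
= 2211 − 36 = 2175

Σk = 2175


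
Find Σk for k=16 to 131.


Σₖ₌16^131 k = Σₖ₌₁^131 k − Σₖ₌₁^15 k
= 131·132/2 − 15·16/2
= 8646 − 120 = 8526

Σk = 8526


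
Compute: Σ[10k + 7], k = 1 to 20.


Σ(10k+7) = 10·Σk + 7·n
= 10·210 + 7·20
= 2100 + 140 = 2240

Σ = 2240


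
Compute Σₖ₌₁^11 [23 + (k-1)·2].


aₙ = 23 + (11-1)×2 = 43
Sₙ = n(a₁+aₙ)/2 = 11×(23+43)/2
= 11×66/2 = 363

S_11 = 363


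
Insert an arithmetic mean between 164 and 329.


AM = (164 + 329)/2 = 493/2 = 246.5

AM = 246.5


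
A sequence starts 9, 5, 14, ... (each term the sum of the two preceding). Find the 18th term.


Computing iteratively: 9, 5, 14, 19, 33, 52, 85, 137, 222, 359, 581, 940, ...
a_18 = 16868

a_18 = 16868


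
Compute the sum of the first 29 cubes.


n(n+1)/2 = 29×30/2 = 435
Σk³ = 435² = 189225

Σk³ = 189225


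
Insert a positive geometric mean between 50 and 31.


GM = √(50×31) = √1550 = 39.37

GM = 39.37


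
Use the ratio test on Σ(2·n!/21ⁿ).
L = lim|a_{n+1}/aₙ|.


aₙ = 2·n!/21^n
a_{n+1}/aₙ = (n+1)!/21^(n+1) × 21^n/n!  (constant 2 cancels)
= (n+1)/21
L = lim(n→∞) (n+1)/21 = ∞
L > 1 → series DIVERGES

Diverges (ratio test: L = ∞ > 1)


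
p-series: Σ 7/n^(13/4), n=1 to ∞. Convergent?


p-series test: Σ c/n^p converges if p > 1, diverges if p ≤ 1 (constant c > 0 doesn't affect convergence).
p = 13/4
13/4 > 1 → CONVERGES

Converges (p = 13/4 > 1)


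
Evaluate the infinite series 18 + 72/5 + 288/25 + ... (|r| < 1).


S∞ = a₁/(1-r) = 18/(1 - 4/5)
= 18/(1/5)
= 90

S∞ = 90


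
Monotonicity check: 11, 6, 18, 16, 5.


Differences: -5, 12, -2, -11
Difference at position 2 is +12 (> 0) but position 1 is -5 (< 0) — sequence both rises and falls
→ NOT monotonic

Not monotonic


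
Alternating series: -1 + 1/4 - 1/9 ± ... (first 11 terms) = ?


S = -1 + 1/4 - 1/9 + 1/16 - 1/25 + 1/36 - 1/49 + 1/64 ± ...
= -0.8262
(Full series converges to -π²/12 ≈ -0.8225)

S_11 = -0.8262


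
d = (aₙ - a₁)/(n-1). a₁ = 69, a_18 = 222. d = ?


d = (aₙ - a₁)/(n-1)
= (222 - 69)/(18-1)
= 153/17 = 9

d = 9


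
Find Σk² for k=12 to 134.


Σₖ₌12^134 k² = Σₖ₌₁^134 k² − Σₖ₌₁^11 k²
= 134·135·269/6 − 11·12·23/6
= 811035 − 506 = 810529

Σk² = 810529


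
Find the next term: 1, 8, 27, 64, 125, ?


Pattern: perfect cubes: n³
Terms: 1, 8, 27, 64, 125
Next term = 216

Next term = 216


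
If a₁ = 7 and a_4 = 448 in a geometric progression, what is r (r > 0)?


r^(n-1) = aₙ/a₁
r^3 = 448/7 = 64
r = 64^(1/3)
= 4

r = 4


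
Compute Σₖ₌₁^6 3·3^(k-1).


Sₙ = 3×(3^6 - 1)/(3 - 1)
= 3×(729 - 1)/2
= 3×728/2
= 1092

S_6 = 1092


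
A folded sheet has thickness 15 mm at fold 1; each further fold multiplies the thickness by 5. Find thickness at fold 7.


aₙ = a₁·r^(n-1)
= 15×5^6
= 15×15625
= 234375

a_7 = 234375


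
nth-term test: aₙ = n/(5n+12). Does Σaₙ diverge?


lim(n→∞) n/(5n+12) = 1/5 = 1/5  (divide numerator and denominator by n)
lim aₙ = 1/5 ≠ 0 → series DIVERGES

Diverges (lim aₙ = 1/5 ≠ 0)


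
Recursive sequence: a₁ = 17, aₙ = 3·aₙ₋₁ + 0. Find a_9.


Computing step by step:
a_1 = 17
a_2 = 51
a_3 = 153
a_4 = 459
a_5 = 1377
a_6 = 4131
a_7 = 12393
a_8 = 37179
a_9 = 111537


a_9 = 111537


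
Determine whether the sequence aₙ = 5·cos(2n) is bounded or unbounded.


For all n, -1 ≤ cos(2n) ≤ 1, so -5 ≤ 5·cos(2n) ≤ 5
Lower bound: -5, Upper bound: 5
The sequence IS bounded

Bounded (-5 ≤ aₙ ≤ 5)


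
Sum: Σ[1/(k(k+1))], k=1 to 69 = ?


1/(k(k+1)) = 1/k - 1/(k+1) (partial fractions)
Telescoping: Σ = 1 - 1/70 = 69/70

Sum = 69/70


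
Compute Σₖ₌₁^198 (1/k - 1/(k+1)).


Telescoping: adjacent terms cancel.
= 1/1 - 1/199
= 1 - 1/199 = 198/199

Sum = 198/199


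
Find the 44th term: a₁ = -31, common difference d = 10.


aₙ = a₁ + (n-1)d
= -31 + (44-1)×10
= -31 + 430
= 399

a_44 = 399


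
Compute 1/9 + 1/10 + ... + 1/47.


Σₖ₌9^47 1/k = 1/9 + 1/10 + 1/11 + ... + 1/47
= 761526744551583731543/442720643463713815200
≈ 1.7201

Sum = 761526744551583731543/442720643463713815200 ≈ 1.7201


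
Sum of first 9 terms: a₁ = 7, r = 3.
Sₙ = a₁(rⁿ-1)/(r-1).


Sₙ = 7×(3^9 - 1)/(3 - 1)
= 7×(19683 - 1)/2
= 7×19682/2
= 68887

S_9 = 68887


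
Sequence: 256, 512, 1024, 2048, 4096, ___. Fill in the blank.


Pattern: powers of 2: 2ⁿ
Terms: 256, 512, 1024, 2048, 4096
Next term = 8192

Next term = 8192


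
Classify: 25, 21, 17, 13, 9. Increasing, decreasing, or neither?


Differences: -4, -4, -4, -4
All differences < 0 → strictly DECREASING

Monotonically decreasing


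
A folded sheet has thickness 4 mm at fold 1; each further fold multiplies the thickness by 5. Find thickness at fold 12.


aₙ = a₁·r^(n-1)
= 4×5^11
= 4×48828125
= 195312500

a_12 = 195312500


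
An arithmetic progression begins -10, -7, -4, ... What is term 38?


aₙ = a₁ + (n-1)d
= -10 + (38-1)×3
= -10 + 111
= 101

a_38 = 101


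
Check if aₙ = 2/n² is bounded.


a₁ = 2, a₂ = 2/4, a₃ = 2/9, ...
0 < aₙ ≤ 2 for all n ≥ 1
The sequence IS bounded

Bounded (0 < aₙ ≤ 2)


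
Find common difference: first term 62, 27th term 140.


d = (aₙ - a₁)/(n-1)
= (140 - 62)/(27-1)
= 78/26 = 3

d = 3


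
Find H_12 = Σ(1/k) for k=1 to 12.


H_12 = 1/1 + 1/2 + 1/3 + ... + 1/12
= 86021/27720
≈ 3.1032

H_12 = 86021/27720 ≈ 3.1032


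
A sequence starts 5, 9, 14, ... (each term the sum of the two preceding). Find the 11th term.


Computing iteratively: 5, 9, 14, 23, 37, 60, 97, 157, 254, 411, 665
a_11 = 665

a_11 = 665


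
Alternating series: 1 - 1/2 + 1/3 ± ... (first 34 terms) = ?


S = 1 - 1/2 + 1/3 - 1/4 + 1/5 - 1/6 + 1/7 - 1/8 ± ...
= 0.6787
(Full series converges to +ln(2) ≈ +0.6931)

S_34 = 0.6787


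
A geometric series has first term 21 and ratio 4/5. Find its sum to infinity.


S∞ = a₁/(1-r) = 21/(1 - 4/5)
= 21/(1/5)
= 105

S∞ = 105


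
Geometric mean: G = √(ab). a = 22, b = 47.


GM = √(22×47) = √1034 = 32.1559

GM = 32.1559


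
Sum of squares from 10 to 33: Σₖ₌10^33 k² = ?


Σₖ₌10^33 k² = Σₖ₌₁^33 k² − Σₖ₌₁^9 k²
= 33·34·67/6 − 9·10·19/6
= 12529 − 285 = 12244

Σk² = 12244


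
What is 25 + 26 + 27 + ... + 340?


Σₖ₌25^340 k = Σₖ₌₁^340 k − Σₖ₌₁^24 k
= 340·341/2 − 24·25/2
= 57970 − 300 = 57670

Σk = 57670


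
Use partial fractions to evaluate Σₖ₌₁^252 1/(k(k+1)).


1/(k(k+1)) = 1/k - 1/(k+1) (partial fractions)
Telescoping: Σ = 1 - 1/253 = 252/253

Sum = 252/253


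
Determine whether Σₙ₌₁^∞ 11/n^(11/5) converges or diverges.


p-series test: Σ c/n^p converges if p > 1, diverges if p ≤ 1 (constant c > 0 doesn't affect convergence).
p = 11/5
11/5 > 1 → CONVERGES

Converges (p = 11/5 > 1)


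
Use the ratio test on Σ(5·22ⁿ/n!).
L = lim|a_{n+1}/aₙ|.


aₙ = 5·22^n/n!
a_{n+1}/aₙ = 22^(n+1)/(n+1)! × n!/22^n  (constant 5 cancels)
= 22/(n+1)
L = lim(n→∞) 22/(n+1) = 0
L < 1 → series CONVERGES

Converges (ratio test: L = 0 < 1)


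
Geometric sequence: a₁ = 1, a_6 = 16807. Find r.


r^(n-1) = aₙ/a₁
r^5 = 16807/1 = 16807
r = 16807^(1/5)
= 7

r = 7


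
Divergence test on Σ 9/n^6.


lim(n→∞) 9/n^6 = 0
lim aₙ = 0 → nth-term test is INCONCLUSIVE
(Need other tests; this is actually a convergent p-series with p=6 > 1)

Inconclusive (lim aₙ = 0; need another test)


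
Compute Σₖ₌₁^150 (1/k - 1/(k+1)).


Telescoping: adjacent terms cancel.
= 1/1 - 1/151
= 1 - 1/151 = 150/151

Sum = 150/151


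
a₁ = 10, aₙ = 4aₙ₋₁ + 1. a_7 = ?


Computing step by step:
a_1 = 10
a_2 = 41
a_3 = 165
a_4 = 661
a_5 = 2645
a_6 = 10581
a_7 = 42325


a_7 = 42325


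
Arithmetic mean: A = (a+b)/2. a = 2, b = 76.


AM = (2 + 76)/2 = 78/2 = 39

AM = 39


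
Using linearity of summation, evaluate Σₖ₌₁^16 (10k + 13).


Σ(10k+13) = 10·Σk + 13·n
= 10·136 + 13·16
= 1360 + 208 = 1568

Σ = 1568


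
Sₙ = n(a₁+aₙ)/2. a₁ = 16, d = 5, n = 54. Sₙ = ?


aₙ = 16 + (54-1)×5 = 281
Sₙ = n(a₁+aₙ)/2 = 54×(16+281)/2
= 54×297/2 = 8019

S_54 = 8019


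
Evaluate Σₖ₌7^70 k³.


Σₖ₌7^70 k³ = [70·71/2]² − [6·7/2]²
= 6175225 − 441 = 6174784

Σk³ = 6174784


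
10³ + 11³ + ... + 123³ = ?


Σₖ₌10^123 k³ = [123·124/2]² − [9·10/2]²
= 58155876 − 2025 = 58153851

Σk³ = 58153851


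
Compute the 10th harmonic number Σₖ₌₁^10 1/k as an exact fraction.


H_10 = 1/1 + 1/2 + 1/3 + 1/4 + 1/5 + 1/6 + 1/7 + 1/8 + 1/9 + 1/10
= 7381/2520
≈ 2.929

H_10 = 7381/2520 ≈ 2.929


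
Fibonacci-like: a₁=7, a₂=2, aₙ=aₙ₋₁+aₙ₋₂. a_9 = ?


Computing iteratively: 7, 2, 9, 11, 20, 31, 51, 82, 133
a_9 = 133

a_9 = 133


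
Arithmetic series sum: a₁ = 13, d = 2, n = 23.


aₙ = 13 + (23-1)×2 = 57
Sₙ = n(a₁+aₙ)/2 = 23×(13+57)/2
= 23×70/2 = 805

S_23 = 805


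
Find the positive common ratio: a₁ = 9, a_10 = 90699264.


r^(n-1) = aₙ/a₁
r^9 = 90699264/9 = 10077696
r = 10077696^(1/9)
= 6

r = 6


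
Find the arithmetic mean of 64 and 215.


AM = (64 + 215)/2 = 279/2 = 139.5

AM = 139.5


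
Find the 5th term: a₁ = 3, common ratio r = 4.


aₙ = a₁·r^(n-1)
= 3×4^4
= 3×256
= 768

a_5 = 768


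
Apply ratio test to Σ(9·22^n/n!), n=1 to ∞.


aₙ = 9·22^n/n!
a_{n+1}/aₙ = 22^(n+1)/(n+1)! × n!/22^n  (constant 9 cancels)
= 22/(n+1)
L = lim(n→∞) 22/(n+1) = 0
L < 1 → series CONVERGES

Converges (ratio test: L = 0 < 1)


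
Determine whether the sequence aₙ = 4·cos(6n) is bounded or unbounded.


For all n, -1 ≤ cos(6n) ≤ 1, so -4 ≤ 4·cos(6n) ≤ 4
Lower bound: -4, Upper bound: 4
The sequence IS bounded

Bounded (-4 ≤ aₙ ≤ 4)


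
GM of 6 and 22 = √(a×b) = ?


GM = √(6×22) = √132 = 11.4891

GM = 11.4891


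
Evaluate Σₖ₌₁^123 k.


n(n+1)/2 = 123×124/2 = 15252/2 = 7626

Σk = 7626


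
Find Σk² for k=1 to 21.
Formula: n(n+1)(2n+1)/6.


n = 21
n(n+1)(2n+1)/6 = 21×22×43/6
= 19866/6 = 3311

Σk² = 3311


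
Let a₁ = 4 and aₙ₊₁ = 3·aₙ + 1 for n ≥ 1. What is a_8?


Computing step by step:
a_1 = 4
a_2 = 13
a_3 = 40
a_4 = 121
a_5 = 364
a_6 = 1093
a_7 = 3280
a_8 = 9841


a_8 = 9841


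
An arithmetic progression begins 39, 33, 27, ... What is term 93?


aₙ = a₁ + (n-1)d
= 39 + (93-1)×-6
= 39 - 552
= -513

a_93 = -513


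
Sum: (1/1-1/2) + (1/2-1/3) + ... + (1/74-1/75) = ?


Telescoping: adjacent terms cancel.
= 1/1 - 1/75
= 1 - 1/75 = 74/75

Sum = 74/75


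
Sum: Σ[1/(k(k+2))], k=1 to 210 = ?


1/(k(k+2)) = (1/2)·(1/k - 1/(k+2)) (partial fractions)
Telescoping: Σ = (1/2)·(1 + 1/2 - 1/211 - 1/212) = 66675/89464

Sum = 66675/89464


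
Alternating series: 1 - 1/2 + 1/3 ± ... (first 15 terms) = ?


S = 1 - 1/2 + 1/3 - 1/4 + 1/5 - 1/6 + 1/7 - 1/8 ± ...
= 0.7254
(Full series converges to +ln(2) ≈ +0.6931)

S_15 = 0.7254


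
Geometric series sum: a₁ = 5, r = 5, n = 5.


Sₙ = 5×(5^5 - 1)/(5 - 1)
= 5×(3125 - 1)/4
= 5×3124/4
= 3905

S_5 = 3905


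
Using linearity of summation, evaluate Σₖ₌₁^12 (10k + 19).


Σ(10k+19) = 10·Σk + 19·n
= 10·78 + 19·12
= 780 + 228 = 1008

Σ = 1008


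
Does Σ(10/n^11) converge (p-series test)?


p-series test: Σ c/n^p converges if p > 1, diverges if p ≤ 1 (constant c > 0 doesn't affect convergence).
p = 11
11 > 1 → CONVERGES

Converges (p = 11 > 1)


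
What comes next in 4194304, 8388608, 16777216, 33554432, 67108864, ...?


Pattern: powers of 2: 2ⁿ
Terms: 4194304, 8388608, 16777216, 33554432, 67108864
Next term = 134217728

Next term = 134217728


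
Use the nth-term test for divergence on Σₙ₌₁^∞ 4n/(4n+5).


lim(n→∞) 4n/(4n+5) = 4/4 = 1  (divide numerator and denominator by n)
lim aₙ = 1 ≠ 0 → series DIVERGES

Diverges (lim aₙ = 1 ≠ 0)


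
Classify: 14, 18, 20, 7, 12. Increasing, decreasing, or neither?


Differences: 4, 2, -13, 5
Difference at position 1 is +4 (> 0) but position 3 is -13 (< 0) — sequence both rises and falls
→ NOT monotonic

Not monotonic


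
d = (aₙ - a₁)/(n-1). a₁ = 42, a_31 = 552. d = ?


d = (aₙ - a₁)/(n-1)
= (552 - 42)/(31-1)
= 510/30 = 17

d = 17


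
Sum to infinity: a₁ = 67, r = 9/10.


S∞ = a₁/(1-r) = 67/(1 - 9/10)
= 67/(1/10)
= 670

S∞ = 670


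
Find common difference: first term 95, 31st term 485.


d = (aₙ - a₁)/(n-1)
= (485 - 95)/(31-1)
= 390/30 = 13

d = 13


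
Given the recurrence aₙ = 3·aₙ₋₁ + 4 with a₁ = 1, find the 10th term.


Computing step by step:
a_1 = 1
a_2 = 7
a_3 = 25
a_4 = 79
a_5 = 241
a_6 = 727
a_7 = 2185
a_8 = 6559
a_9 = 19681
a_10 = 59047


a_10 = 59047


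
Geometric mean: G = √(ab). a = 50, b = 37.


GM = √(50×37) = √1850 = 43.0116

GM = 43.0116


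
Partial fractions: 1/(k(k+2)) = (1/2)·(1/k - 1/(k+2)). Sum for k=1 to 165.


1/(k(k+2)) = (1/2)·(1/k - 1/(k+2)) (partial fractions)
Telescoping: Σ = (1/2)·(1 + 1/2 - 1/166 - 1/167) = 20625/27722

Sum = 20625/27722


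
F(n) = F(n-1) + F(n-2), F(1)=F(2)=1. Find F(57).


Fibonacci sequence: 1, 1, 2, 3, 5, 8, 13, 21, 34, 55, 89, ...
F(57) = 365435296162

F(57) = 365435296162


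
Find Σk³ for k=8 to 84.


Σₖ₌8^84 k³ = [84·85/2]² − [7·8/2]²
= 12744900 − 784 = 12744116

Σk³ = 12744116


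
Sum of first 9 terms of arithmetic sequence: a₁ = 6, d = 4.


aₙ = 6 + (9-1)×4 = 38
Sₙ = n(a₁+aₙ)/2 = 9×(6+38)/2
= 9×44/2 = 198

S_9 = 198


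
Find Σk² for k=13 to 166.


Σₖ₌13^166 k² = Σₖ₌₁^166 k² − Σₖ₌₁^12 k²
= 166·167·333/6 − 12·13·25/6
= 1538571 − 650 = 1537921

Σk² = 1537921


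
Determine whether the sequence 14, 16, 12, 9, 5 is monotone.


Differences: 2, -4, -3, -4
Difference at position 1 is +2 (> 0) but position 2 is -4 (< 0) — sequence both rises and falls
→ NOT monotonic

Not monotonic


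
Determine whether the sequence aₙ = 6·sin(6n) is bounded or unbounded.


For all n, -1 ≤ sin(6n) ≤ 1, so -6 ≤ 6·sin(6n) ≤ 6
Lower bound: -6, Upper bound: 6
The sequence IS bounded

Bounded (-6 ≤ aₙ ≤ 6)


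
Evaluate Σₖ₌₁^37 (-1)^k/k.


S = -1 + 1/2 - 1/3 + 1/4 - 1/5 + 1/6 - 1/7 + 1/8 ± ...
= -0.7065
(Full series converges to -ln(2) ≈ -0.6931)

S_37 = -0.7065


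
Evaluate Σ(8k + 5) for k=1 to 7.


Σ(8k+5) = 8·Σk + 5·n
= 8·28 + 5·7
= 224 + 35 = 259

Σ = 259


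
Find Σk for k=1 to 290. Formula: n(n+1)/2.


n(n+1)/2 = 290×291/2 = 84390/2 = 42195

Σk = 42195


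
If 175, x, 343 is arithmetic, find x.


AM = (175 + 343)/2 = 518/2 = 259

AM = 259


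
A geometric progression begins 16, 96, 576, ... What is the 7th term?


aₙ = a₁·r^(n-1)
= 16×6^6
= 16×46656
= 746496

a_7 = 746496


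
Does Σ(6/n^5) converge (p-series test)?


p-series test: Σ c/n^p converges if p > 1, diverges if p ≤ 1 (constant c > 0 doesn't affect convergence).
p = 5
5 > 1 → CONVERGES

Converges (p = 5 > 1)


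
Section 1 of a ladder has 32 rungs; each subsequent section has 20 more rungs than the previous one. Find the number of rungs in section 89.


aₙ = a₁ + (n-1)d
= 32 + (89-1)×20
= 32 + 1760
= 1792

a_89 = 1792


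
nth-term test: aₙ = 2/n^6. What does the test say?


lim(n→∞) 2/n^6 = 0
lim aₙ = 0 → nth-term test is INCONCLUSIVE
(Need other tests; this is actually a convergent p-series with p=6 > 1)

Inconclusive (lim aₙ = 0; need another test)


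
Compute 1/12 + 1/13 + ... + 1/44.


Σₖ₌12^44 1/k = 1/12 + 1/13 + 1/14 + ... + 1/44
= 12743276167649195929/9419588158802421600
≈ 1.3528

Sum = 12743276167649195929/9419588158802421600 ≈ 1.3528


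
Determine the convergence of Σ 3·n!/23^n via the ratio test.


aₙ = 3·n!/23^n
a_{n+1}/aₙ = (n+1)!/23^(n+1) × 23^n/n!  (constant 3 cancels)
= (n+1)/23
L = lim(n→∞) (n+1)/23 = ∞
L > 1 → series DIVERGES

Diverges (ratio test: L = ∞ > 1)


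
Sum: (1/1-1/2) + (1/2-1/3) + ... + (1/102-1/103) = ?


Telescoping: adjacent terms cancel.
= 1/1 - 1/103
= 1 - 1/103 = 102/103

Sum = 102/103


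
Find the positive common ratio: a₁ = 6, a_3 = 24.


r^(n-1) = aₙ/a₁
r^2 = 24/6 = 4
r = 4^(1/2)
= ±2; taking r > 0 gives r = 2

r = 2


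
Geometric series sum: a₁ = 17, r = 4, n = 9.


Sₙ = 17×(4^9 - 1)/(4 - 1)
= 17×(262144 - 1)/3
= 17×262143/3
= 1485477

S_9 = 1485477


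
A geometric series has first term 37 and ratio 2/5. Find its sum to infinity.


S∞ = a₁/(1-r) = 37/(1 - 2/5)
= 37/(3/5)
= 185/3

S∞ = 185/3


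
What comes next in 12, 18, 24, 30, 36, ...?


Pattern: arithmetic (d=6)
Terms: 12, 18, 24, 30, 36
Next term = 42

Next term = 42


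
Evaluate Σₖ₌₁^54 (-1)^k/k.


S = -1 + 1/2 - 1/3 + 1/4 - 1/5 + 1/6 - 1/7 + 1/8 ± ...
= -0.684
(Full series converges to -ln(2) ≈ -0.6931)

S_54 = -0.684


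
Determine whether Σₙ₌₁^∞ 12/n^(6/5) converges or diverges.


p-series test: Σ c/n^p converges if p > 1, diverges if p ≤ 1 (constant c > 0 doesn't affect convergence).
p = 6/5
6/5 > 1 → CONVERGES

Converges (p = 6/5 > 1)


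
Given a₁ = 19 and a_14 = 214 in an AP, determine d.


d = (aₙ - a₁)/(n-1)
= (214 - 19)/(14-1)
= 195/13 = 15

d = 15


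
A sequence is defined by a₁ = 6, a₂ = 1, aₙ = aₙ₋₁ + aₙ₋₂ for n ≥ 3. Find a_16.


Computing iteratively: 6, 1, 7, 8, 15, 23, 38, 61, 99, 160, 259, 419, ...
a_16 = 2872

a_16 = 2872


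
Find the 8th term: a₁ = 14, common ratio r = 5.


aₙ = a₁·r^(n-1)
= 14×5^7
= 14×78125
= 1093750

a_8 = 1093750


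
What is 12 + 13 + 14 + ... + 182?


Σₖ₌12^182 k = Σₖ₌₁^182 k − Σₖ₌₁^11 k
= 182·183/2 − 11·12/2
= 16653 − 66 = 16587

Σk = 16587


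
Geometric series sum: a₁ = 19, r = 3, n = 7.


Sₙ = 19×(3^7 - 1)/(3 - 1)
= 19×(2187 - 1)/2
= 19×2186/2
= 20767

S_7 = 20767


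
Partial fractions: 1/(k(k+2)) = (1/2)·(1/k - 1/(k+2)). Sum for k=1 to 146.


1/(k(k+2)) = (1/2)·(1/k - 1/(k+2)) (partial fractions)
Telescoping: Σ = (1/2)·(1 + 1/2 - 1/147 - 1/148) = 32339/43512

Sum = 32339/43512


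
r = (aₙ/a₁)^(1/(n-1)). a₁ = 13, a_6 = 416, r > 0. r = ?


r^(n-1) = aₙ/a₁
r^5 = 416/13 = 32
r = 32^(1/5)
= 2

r = 2


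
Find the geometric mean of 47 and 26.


GM = √(47×26) = √1222 = 34.9571

GM = 34.9571


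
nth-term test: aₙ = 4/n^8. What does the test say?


lim(n→∞) 4/n^8 = 0
lim aₙ = 0 → nth-term test is INCONCLUSIVE
(Need other tests; this is actually a convergent p-series with p=8 > 1)

Inconclusive (lim aₙ = 0; need another test)


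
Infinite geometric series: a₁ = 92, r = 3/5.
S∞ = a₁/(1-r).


S∞ = a₁/(1-r) = 92/(1 - 3/5)
= 92/(2/5)
= 230

S∞ = 230


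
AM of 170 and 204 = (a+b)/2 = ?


AM = (170 + 204)/2 = 374/2 = 187

AM = 187


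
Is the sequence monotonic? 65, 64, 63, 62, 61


Differences: -1, -1, -1, -1
All differences < 0 → strictly DECREASING

Monotonically decreasing


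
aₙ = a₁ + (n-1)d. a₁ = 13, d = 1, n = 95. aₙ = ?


aₙ = a₁ + (n-1)d
= 13 + (95-1)×1
= 13 + 94
= 107

a_95 = 107


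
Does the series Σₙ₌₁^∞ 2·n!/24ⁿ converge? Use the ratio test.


aₙ = 2·n!/24^n
a_{n+1}/aₙ = (n+1)!/24^(n+1) × 24^n/n!  (constant 2 cancels)
= (n+1)/24
L = lim(n→∞) (n+1)/24 = ∞
L > 1 → series DIVERGES

Diverges (ratio test: L = ∞ > 1)


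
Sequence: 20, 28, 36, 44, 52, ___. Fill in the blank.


Pattern: arithmetic (d=8)
Terms: 20, 28, 36, 44, 52
Next term = 60

Next term = 60


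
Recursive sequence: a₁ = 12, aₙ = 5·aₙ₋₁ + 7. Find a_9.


Computing step by step:
a_1 = 12
a_2 = 67
a_3 = 342
a_4 = 1717
a_5 = 8592
a_6 = 42967
a_7 = 214842
a_8 = 1074217
a_9 = 5371092


a_9 = 5371092


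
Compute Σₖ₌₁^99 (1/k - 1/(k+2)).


Telescoping with gap 2: two head and two tail terms survive.
= (1 + 1/2) - (1/100 + 1/101)
= 3/2 - 1/100 - 1/101 = 14949/10100

Sum = 14949/10100


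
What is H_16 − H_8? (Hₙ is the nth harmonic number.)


Σₖ₌9^16 1/k = 1/9 + 1/10 + 1/11 + 1/12 + 1/13 + 1/14 + 1/15 + 1/16
= 95549/144144
≈ 0.6629

Sum = 95549/144144 ≈ 0.6629


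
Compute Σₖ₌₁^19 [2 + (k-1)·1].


aₙ = 2 + (19-1)×1 = 20
Sₙ = n(a₁+aₙ)/2 = 19×(2+20)/2
= 19×22/2 = 209

S_19 = 209


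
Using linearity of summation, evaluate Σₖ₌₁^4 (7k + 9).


Σ(7k+9) = 7·Σk + 9·n
= 7·10 + 9·4
= 70 + 36 = 106

Σ = 106


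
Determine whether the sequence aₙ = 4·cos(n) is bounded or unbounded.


For all n, -1 ≤ cos(n) ≤ 1, so -4 ≤ 4·cos(n) ≤ 4
Lower bound: -4, Upper bound: 4
The sequence IS bounded

Bounded (-4 ≤ aₙ ≤ 4)


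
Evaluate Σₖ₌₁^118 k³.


n(n+1)/2 = 118×119/2 = 7021
Σk³ = 7021² = 49294441

Σk³ = 49294441


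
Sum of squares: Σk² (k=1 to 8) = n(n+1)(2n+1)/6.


n = 8
n(n+1)(2n+1)/6 = 8×9×17/6
= 1224/6 = 204

Σk² = 204


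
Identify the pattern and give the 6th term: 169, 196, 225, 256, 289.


Pattern: perfect squares: n²
Terms: 169, 196, 225, 256, 289
Next term = 324

Next term = 324


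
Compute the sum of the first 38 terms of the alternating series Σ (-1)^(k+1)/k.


S = 1 - 1/2 + 1/3 - 1/4 + 1/5 - 1/6 + 1/7 - 1/8 ± ...
= 0.6802
(Full series converges to +ln(2) ≈ +0.6931)

S_38 = 0.6802


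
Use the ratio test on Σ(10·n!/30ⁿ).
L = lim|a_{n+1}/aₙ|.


aₙ = 10·n!/30^n
a_{n+1}/aₙ = (n+1)!/30^(n+1) × 30^n/n!  (constant 10 cancels)
= (n+1)/30
L = lim(n→∞) (n+1)/30 = ∞
L > 1 → series DIVERGES

Diverges (ratio test: L = ∞ > 1)


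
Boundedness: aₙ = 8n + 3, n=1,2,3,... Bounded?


aₙ = 8n + 3 → as n→∞, aₙ→∞
No finite upper bound exists
The sequence is UNBOUNDED

Unbounded (aₙ → ∞ as n → ∞)


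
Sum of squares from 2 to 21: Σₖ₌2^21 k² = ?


Σₖ₌2^21 k² = Σₖ₌₁^21 k² − Σₖ₌₁^1 k²
= 21·22·43/6 − 1·2·3/6
= 3311 − 1 = 3310

Σk² = 3310


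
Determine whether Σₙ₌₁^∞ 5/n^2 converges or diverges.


p-series test: Σ c/n^p converges if p > 1, diverges if p ≤ 1 (constant c > 0 doesn't affect convergence).
p = 2
2 > 1 → CONVERGES

Converges (p = 2 > 1)


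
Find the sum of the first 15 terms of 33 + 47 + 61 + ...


aₙ = 33 + (15-1)×14 = 229
Sₙ = n(a₁+aₙ)/2 = 15×(33+229)/2
= 15×262/2 = 1965

S_15 = 1965


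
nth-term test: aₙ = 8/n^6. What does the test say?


lim(n→∞) 8/n^6 = 0
lim aₙ = 0 → nth-term test is INCONCLUSIVE
(Need other tests; this is actually a convergent p-series with p=6 > 1)

Inconclusive (lim aₙ = 0; need another test)


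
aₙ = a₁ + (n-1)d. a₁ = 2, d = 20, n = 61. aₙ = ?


aₙ = a₁ + (n-1)d
= 2 + (61-1)×20
= 2 + 1200
= 1202

a_61 = 1202


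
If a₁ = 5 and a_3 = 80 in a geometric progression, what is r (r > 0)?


r^(n-1) = aₙ/a₁
r^2 = 80/5 = 16
r = 16^(1/2)
= ±4; taking r > 0 gives r = 4

r = 4


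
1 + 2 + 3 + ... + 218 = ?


n(n+1)/2 = 218×219/2 = 47742/2 = 23871

Σk = 23871


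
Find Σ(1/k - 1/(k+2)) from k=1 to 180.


Telescoping with gap 2: two head and two tail terms survive.
= (1 + 1/2) - (1/181 + 1/182)
= 3/2 - 1/181 - 1/182 = 24525/16471

Sum = 24525/16471


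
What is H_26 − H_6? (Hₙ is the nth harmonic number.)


Σₖ₌7^26 1/k = 1/7 + 1/8 + 1/9 + ... + 1/26
= 12532641007/8923714800
≈ 1.4044

Sum = 12532641007/8923714800 ≈ 1.4044


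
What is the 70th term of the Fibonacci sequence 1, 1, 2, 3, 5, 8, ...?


Fibonacci sequence: 1, 1, 2, 3, 5, 8, 13, 21, 34, 55, 89, ...
F(70) = 190392490709135

F(70) = 190392490709135


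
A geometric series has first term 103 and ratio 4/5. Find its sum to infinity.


S∞ = a₁/(1-r) = 103/(1 - 4/5)
= 103/(1/5)
= 515

S∞ = 515


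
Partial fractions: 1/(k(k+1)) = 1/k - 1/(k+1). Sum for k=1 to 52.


1/(k(k+1)) = 1/k - 1/(k+1) (partial fractions)
Telescoping: Σ = 1 - 1/53 = 52/53

Sum = 52/53


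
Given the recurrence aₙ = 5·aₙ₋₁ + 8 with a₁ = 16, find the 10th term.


Computing step by step:
a_1 = 16
a_2 = 88
a_3 = 448
a_4 = 2248
a_5 = 11248
a_6 = 56248
a_7 = 281248
a_8 = 1406248
a_9 = 7031248
a_10 = 35156248


a_10 = 35156248


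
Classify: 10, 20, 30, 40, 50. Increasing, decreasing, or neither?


Differences: 10, 10, 10, 10
All differences > 0 → strictly INCREASING

Monotonically increasing


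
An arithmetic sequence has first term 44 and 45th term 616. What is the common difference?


d = (aₙ - a₁)/(n-1)
= (616 - 44)/(45-1)
= 572/44 = 13

d = 13


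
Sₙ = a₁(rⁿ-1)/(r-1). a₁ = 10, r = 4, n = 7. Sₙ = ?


Sₙ = 10×(4^7 - 1)/(4 - 1)
= 10×(16384 - 1)/3
= 10×16383/3
= 54610

S_7 = 54610


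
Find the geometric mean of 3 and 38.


GM = √(3×38) = √114 = 10.6771

GM = 10.6771


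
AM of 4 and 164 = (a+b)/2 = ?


AM = (4 + 164)/2 = 168/2 = 84

AM = 84


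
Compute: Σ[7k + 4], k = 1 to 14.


Σ(7k+4) = 7·Σk + 4·n
= 7·105 + 4·14
= 735 + 56 = 791

Σ = 791


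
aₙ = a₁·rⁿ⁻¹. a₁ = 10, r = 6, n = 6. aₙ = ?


aₙ = a₁·r^(n-1)
= 10×6^5
= 10×7776
= 77760

a_6 = 77760


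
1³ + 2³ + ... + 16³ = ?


n(n+1)/2 = 16×17/2 = 136
Σk³ = 136² = 18496

Σk³ = 18496


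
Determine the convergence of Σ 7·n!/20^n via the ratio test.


aₙ = 7·n!/20^n
a_{n+1}/aₙ = (n+1)!/20^(n+1) × 20^n/n!  (constant 7 cancels)
= (n+1)/20
L = lim(n→∞) (n+1)/20 = ∞
L > 1 → series DIVERGES

Diverges (ratio test: L = ∞ > 1)


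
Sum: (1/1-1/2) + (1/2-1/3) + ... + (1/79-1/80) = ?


Telescoping: adjacent terms cancel.
= 1/1 - 1/80
= 1 - 1/80 = 79/80

Sum = 79/80


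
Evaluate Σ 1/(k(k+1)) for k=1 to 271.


1/(k(k+1)) = 1/k - 1/(k+1) (partial fractions)
Telescoping: Σ = 1 - 1/272 = 271/272

Sum = 271/272


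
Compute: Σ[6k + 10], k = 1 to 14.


Σ(6k+10) = 6·Σk + 10·n
= 6·105 + 10·14
= 630 + 140 = 770

Σ = 770


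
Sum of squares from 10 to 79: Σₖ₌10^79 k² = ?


Σₖ₌10^79 k² = Σₖ₌₁^79 k² − Σₖ₌₁^9 k²
= 79·80·159/6 − 9·10·19/6
= 167480 − 285 = 167195

Σk² = 167195


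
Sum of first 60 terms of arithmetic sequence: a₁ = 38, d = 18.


aₙ = 38 + (60-1)×18 = 1100
Sₙ = n(a₁+aₙ)/2 = 60×(38+1100)/2
= 60×1138/2 = 34140

S_60 = 34140


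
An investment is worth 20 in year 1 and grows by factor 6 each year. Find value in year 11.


aₙ = a₁·r^(n-1)
= 20×6^10
= 20×60466176
= 1209323520

a_11 = 1209323520


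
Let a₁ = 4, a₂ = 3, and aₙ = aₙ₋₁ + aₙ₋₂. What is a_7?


Computing iteratively: 4, 3, 7, 10, 17, 27, 44
a_7 = 44

a_7 = 44


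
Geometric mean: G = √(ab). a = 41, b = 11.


GM = √(41×11) = √451 = 21.2368

GM = 21.2368


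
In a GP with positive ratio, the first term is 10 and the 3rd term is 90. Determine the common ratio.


r^(n-1) = aₙ/a₁
r^2 = 90/10 = 9
r = 9^(1/2)
= ±3; taking r > 0 gives r = 3

r = 3


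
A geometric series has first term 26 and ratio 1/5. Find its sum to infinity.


S∞ = a₁/(1-r) = 26/(1 - 1/5)
= 26/(4/5)
= 65/2

S∞ = 65/2


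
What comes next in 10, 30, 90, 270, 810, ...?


Pattern: geometric (r=3)
Terms: 10, 30, 90, 270, 810
Next term = 2430

Next term = 2430


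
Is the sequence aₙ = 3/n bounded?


a₁ = 3, a₂ = 3/2, a₃ = 3/3, ...
0 < aₙ ≤ 3 for all n ≥ 1
Lower bound: 0, Upper bound: 3
The sequence IS bounded

Bounded (0 < aₙ ≤ 3)


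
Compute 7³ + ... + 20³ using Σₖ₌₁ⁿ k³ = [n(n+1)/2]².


Σₖ₌7^20 k³ = [20·21/2]² − [6·7/2]²
= 44100 − 441 = 43659

Σk³ = 43659


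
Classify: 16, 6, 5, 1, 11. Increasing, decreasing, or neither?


Differences: -10, -1, -4, 10
Difference at position 4 is +10 (> 0) but position 1 is -10 (< 0) — sequence both rises and falls
→ NOT monotonic

Not monotonic


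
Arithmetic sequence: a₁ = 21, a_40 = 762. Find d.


d = (aₙ - a₁)/(n-1)
= (762 - 21)/(40-1)
= 741/39 = 19

d = 19


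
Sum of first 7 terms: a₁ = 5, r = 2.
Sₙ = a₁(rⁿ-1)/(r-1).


Sₙ = 5×(2^7 - 1)/(2 - 1)
= 5×(128 - 1)/1
= 5×127/1
= 635

S_7 = 635


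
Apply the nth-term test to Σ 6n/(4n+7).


lim(n→∞) 6n/(4n+7) = 6/4 = 3/2  (divide numerator and denominator by n)
lim aₙ = 3/2 ≠ 0 → series DIVERGES

Diverges (lim aₙ = 3/2 ≠ 0)


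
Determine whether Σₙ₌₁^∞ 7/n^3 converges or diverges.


p-series test: Σ c/n^p converges if p > 1, diverges if p ≤ 1 (constant c > 0 doesn't affect convergence).
p = 3
3 > 1 → CONVERGES

Converges (p = 3 > 1)


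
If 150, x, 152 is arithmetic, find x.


AM = (150 + 152)/2 = 302/2 = 151

AM = 151


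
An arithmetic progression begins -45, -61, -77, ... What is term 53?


aₙ = a₁ + (n-1)d
= -45 + (53-1)×-16
= -45 - 832
= -877

a_53 = -877


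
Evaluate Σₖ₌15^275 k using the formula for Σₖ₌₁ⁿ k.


Σₖ₌15^275 k = Σₖ₌₁^275 k − Σₖ₌₁^14 k
= 275·276/2 − 14·15/2
= 37950 − 105 = 37845

Σk = 37845


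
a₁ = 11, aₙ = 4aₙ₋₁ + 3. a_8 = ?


Computing step by step:
a_1 = 11
a_2 = 47
a_3 = 191
a_4 = 767
a_5 = 3071
a_6 = 12287
a_7 = 49151
a_8 = 196607


a_8 = 196607


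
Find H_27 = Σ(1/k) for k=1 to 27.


H_27 = 1/1 + 1/2 + 1/3 + ... + 1/27
= 312536252003/80313433200
≈ 3.8915

H_27 = 312536252003/80313433200 ≈ 3.8915


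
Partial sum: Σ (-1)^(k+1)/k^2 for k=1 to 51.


S = 1 - 1/4 + 1/9 - 1/16 + 1/25 - 1/36 + 1/49 - 1/64 ± ...
= 0.8227
(Full series converges to +π²/12 ≈ +0.8225)

S_51 = 0.8227


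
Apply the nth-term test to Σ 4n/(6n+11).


lim(n→∞) 4n/(6n+11) = 4/6 = 2/3  (divide numerator and denominator by n)
lim aₙ = 2/3 ≠ 0 → series DIVERGES

Diverges (lim aₙ = 2/3 ≠ 0)


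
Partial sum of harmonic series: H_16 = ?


H_16 = 1/1 + 1/2 + 1/3 + ... + 1/16
= 2436559/720720
≈ 3.3807

H_16 = 2436559/720720 ≈ 3.3807


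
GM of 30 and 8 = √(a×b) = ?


GM = √(30×8) = √240 = 15.4919

GM = 15.4919


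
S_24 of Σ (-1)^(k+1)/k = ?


S = 1 - 1/2 + 1/3 - 1/4 + 1/5 - 1/6 + 1/7 - 1/8 ± ...
= 0.6727
(Full series converges to +ln(2) ≈ +0.6931)

S_24 = 0.6727


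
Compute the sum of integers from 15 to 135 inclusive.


Σₖ₌15^135 k = Σₖ₌₁^135 k − Σₖ₌₁^14 k
= 135·136/2 − 14·15/2
= 9180 − 105 = 9075

Σk = 9075


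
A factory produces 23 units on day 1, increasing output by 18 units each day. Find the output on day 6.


aₙ = a₁ + (n-1)d
= 23 + (6-1)×18
= 23 + 90
= 113

a_6 = 113


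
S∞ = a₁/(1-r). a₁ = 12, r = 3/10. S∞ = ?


S∞ = a₁/(1-r) = 12/(1 - 3/10)
= 12/(7/10)
= 120/7

S∞ = 120/7


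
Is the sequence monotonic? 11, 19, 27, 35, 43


Differences: 8, 8, 8, 8
All differences > 0 → strictly INCREASING

Monotonically increasing


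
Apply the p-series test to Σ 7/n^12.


p-series test: Σ c/n^p converges if p > 1, diverges if p ≤ 1 (constant c > 0 doesn't affect convergence).
p = 12
12 > 1 → CONVERGES

Converges (p = 12 > 1)


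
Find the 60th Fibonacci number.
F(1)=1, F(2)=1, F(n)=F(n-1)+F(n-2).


Fibonacci sequence: 1, 1, 2, 3, 5, 8, 13, 21, 34, 55, 89, ...
F(60) = 1548008755920

F(60) = 1548008755920


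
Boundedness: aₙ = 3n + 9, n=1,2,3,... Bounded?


aₙ = 3n + 9 → as n→∞, aₙ→∞
No finite upper bound exists
The sequence is UNBOUNDED

Unbounded (aₙ → ∞ as n → ∞)


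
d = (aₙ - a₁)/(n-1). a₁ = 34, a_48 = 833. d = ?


d = (aₙ - a₁)/(n-1)
= (833 - 34)/(48-1)
= 799/47 = 17

d = 17


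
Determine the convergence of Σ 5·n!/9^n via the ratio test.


aₙ = 5·n!/9^n
a_{n+1}/aₙ = (n+1)!/9^(n+1) × 9^n/n!  (constant 5 cancels)
= (n+1)/9
L = lim(n→∞) (n+1)/9 = ∞
L > 1 → series DIVERGES

Diverges (ratio test: L = ∞ > 1)


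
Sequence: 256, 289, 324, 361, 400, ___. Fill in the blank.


Pattern: perfect squares: n²
Terms: 256, 289, 324, 361, 400
Next term = 441

Next term = 441


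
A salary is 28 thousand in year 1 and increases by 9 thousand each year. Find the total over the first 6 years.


aₙ = 28 + (6-1)×9 = 73
Sₙ = n(a₁+aₙ)/2 = 6×(28+73)/2
= 6×101/2 = 303

S_6 = 303


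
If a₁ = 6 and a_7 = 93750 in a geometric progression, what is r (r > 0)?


r^(n-1) = aₙ/a₁
r^6 = 93750/6 = 15625
r = 15625^(1/6)
= ±5; taking r > 0 gives r = 5

r = 5


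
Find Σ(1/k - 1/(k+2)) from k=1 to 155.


Telescoping with gap 2: two head and two tail terms survive.
= (1 + 1/2) - (1/156 + 1/157)
= 3/2 - 1/156 - 1/157 = 36425/24492

Sum = 36425/24492


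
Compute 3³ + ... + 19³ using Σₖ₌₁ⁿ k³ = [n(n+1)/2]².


Σₖ₌3^19 k³ = [19·20/2]² − [2·3/2]²
= 36100 − 9 = 36091

Σk³ = 36091


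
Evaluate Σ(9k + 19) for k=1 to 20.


Σ(9k+19) = 9·Σk + 19·n
= 9·210 + 19·20
= 1890 + 380 = 2270

Σ = 2270


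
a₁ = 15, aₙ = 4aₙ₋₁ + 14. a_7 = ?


Computing step by step:
a_1 = 15
a_2 = 74
a_3 = 310
a_4 = 1254
a_5 = 5030
a_6 = 20134
a_7 = 80550


a_7 = 80550


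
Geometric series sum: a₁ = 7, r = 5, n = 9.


Sₙ = 7×(5^9 - 1)/(5 - 1)
= 7×(1953125 - 1)/4
= 7×1953124/4
= 3417967

S_9 = 3417967


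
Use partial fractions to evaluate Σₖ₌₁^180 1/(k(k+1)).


1/(k(k+1)) = 1/k - 1/(k+1) (partial fractions)
Telescoping: Σ = 1 - 1/181 = 180/181

Sum = 180/181


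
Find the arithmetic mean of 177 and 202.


AM = (177 + 202)/2 = 379/2 = 189.5

AM = 189.5


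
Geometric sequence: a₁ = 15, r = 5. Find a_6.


aₙ = a₁·r^(n-1)
= 15×5^5
= 15×3125
= 46875

a_6 = 46875


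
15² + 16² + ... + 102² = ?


Σₖ₌15^102 k² = Σₖ₌₁^102 k² − Σₖ₌₁^14 k²
= 102·103·205/6 − 14·15·29/6
= 358955 − 1015 = 357940

Σk² = 357940


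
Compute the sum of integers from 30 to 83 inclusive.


Σₖ₌30^83 k = Σₖ₌₁^83 k − Σₖ₌₁^29 k
= 83·84/2 − 29·30/2
= 3486 − 435 = 3051

Σk = 3051


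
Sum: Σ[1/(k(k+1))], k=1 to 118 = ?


1/(k(k+1)) = 1/k - 1/(k+1) (partial fractions)
Telescoping: Σ = 1 - 1/119 = 118/119

Sum = 118/119


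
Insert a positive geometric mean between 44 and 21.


GM = √(44×21) = √924 = 30.3974

GM = 30.3974


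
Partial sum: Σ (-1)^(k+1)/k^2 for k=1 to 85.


S = 1 - 1/4 + 1/9 - 1/16 + 1/25 - 1/36 + 1/49 - 1/64 ± ...
= 0.8225
(Full series converges to +π²/12 ≈ +0.8225)

S_85 = 0.8225


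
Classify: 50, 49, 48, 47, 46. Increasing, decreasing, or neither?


Differences: -1, -1, -1, -1
All differences < 0 → strictly DECREASING

Monotonically decreasing


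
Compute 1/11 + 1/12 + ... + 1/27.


Σₖ₌11^27 1/k = 1/11 + 1/12 + 1/13 + ... + 1/27
= 77300755793/80313433200
≈ 0.9625

Sum = 77300755793/80313433200 ≈ 0.9625


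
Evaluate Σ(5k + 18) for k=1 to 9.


Σ(5k+18) = 5·Σk + 18·n
= 5·45 + 18·9
= 225 + 162 = 387

Σ = 387


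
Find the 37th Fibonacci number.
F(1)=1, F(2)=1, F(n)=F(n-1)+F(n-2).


Fibonacci sequence: 1, 1, 2, 3, 5, 8, 13, 21, 34, 55, 89, ...
F(37) = 24157817

F(37) = 24157817


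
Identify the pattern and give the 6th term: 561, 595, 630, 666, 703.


Pattern: triangular numbers: n(n+1)/2
Terms: 561, 595, 630, 666, 703
Next term = 741

Next term = 741


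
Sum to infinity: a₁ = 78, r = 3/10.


S∞ = a₁/(1-r) = 78/(1 - 3/10)
= 78/(7/10)
= 780/7

S∞ = 780/7


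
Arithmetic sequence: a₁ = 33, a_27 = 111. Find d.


d = (aₙ - a₁)/(n-1)
= (111 - 33)/(27-1)
= 78/26 = 3

d = 3


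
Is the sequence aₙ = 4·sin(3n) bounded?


For all n, -1 ≤ sin(3n) ≤ 1, so -4 ≤ 4·sin(3n) ≤ 4
Lower bound: -4, Upper bound: 4
The sequence IS bounded

Bounded (-4 ≤ aₙ ≤ 4)


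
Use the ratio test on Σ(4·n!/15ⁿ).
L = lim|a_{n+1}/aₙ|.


aₙ = 4·n!/15^n
a_{n+1}/aₙ = (n+1)!/15^(n+1) × 15^n/n!  (constant 4 cancels)
= (n+1)/15
L = lim(n→∞) (n+1)/15 = ∞
L > 1 → series DIVERGES

Diverges (ratio test: L = ∞ > 1)


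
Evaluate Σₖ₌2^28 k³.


Σₖ₌2^28 k³ = [28·29/2]² − [1·2/2]²
= 164836 − 1 = 164835

Σk³ = 164835


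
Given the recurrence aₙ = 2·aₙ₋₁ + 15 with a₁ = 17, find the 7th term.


Computing step by step:
a_1 = 17
a_2 = 49
a_3 = 113
a_4 = 241
a_5 = 497
a_6 = 1009
a_7 = 2033


a_7 = 2033


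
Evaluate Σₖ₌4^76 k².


Σₖ₌4^76 k² = Σₖ₌₁^76 k² − Σₖ₌₁^3 k²
= 76·77·153/6 − 3·4·7/6
= 149226 − 14 = 149212

Σk² = 149212


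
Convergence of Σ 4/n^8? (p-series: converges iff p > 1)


p-series test: Σ c/n^p converges if p > 1, diverges if p ≤ 1 (constant c > 0 doesn't affect convergence).
p = 8
8 > 1 → CONVERGES

Converges (p = 8 > 1)


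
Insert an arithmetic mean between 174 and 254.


AM = (174 + 254)/2 = 428/2 = 214

AM = 214
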